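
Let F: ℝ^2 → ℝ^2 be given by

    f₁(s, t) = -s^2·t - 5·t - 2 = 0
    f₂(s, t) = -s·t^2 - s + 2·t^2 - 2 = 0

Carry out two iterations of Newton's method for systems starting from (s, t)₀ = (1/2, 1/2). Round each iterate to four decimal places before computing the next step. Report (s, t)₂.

At (1/2, 1/2): F = (-4.6250, -2.1250).
Jacobian J = [[-2·s·t, -s^2 - 5], [-t^2 - 1, -2·s·t + 4·t]].
At the point, J = [[-0.5000, -5.2500], [-1.2500, 1.5000]] (det J = -7.3125).
Solving J·Δ = −F gives Δ = (-2.4744, -0.6453).
Then the next iterate is (s, t)₁ = (-1.9744, -0.1453).
Round to (-1.9744, -0.1453) and repeat: F = (-0.707083, 0.058308), J = [[-0.573761, -8.898255], [-1.021112, -1.154961]].
Δ = (0.1585, -0.0897), so (s, t)₂ = (-1.8159, -0.2350).

(-1.8159, -0.2350)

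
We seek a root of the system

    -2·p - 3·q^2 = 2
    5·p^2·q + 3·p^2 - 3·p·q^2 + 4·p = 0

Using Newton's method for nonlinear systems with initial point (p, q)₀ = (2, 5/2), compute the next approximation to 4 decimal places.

(0.9914, 0.9845)

At (2, 5/2): F = (-24.7500, 32.5000).
Jacobian J = [[-2, -6·q], [10·p·q + 6·p - 3·q^2 + 4, 5·p^2 - 6·p·q]].
At the point, J = [[-2.0000, -15.0000], [47.2500, -10.0000]] (det J = 728.7500).
Solving J·Δ = −F gives Δ = (-1.0086, -1.5155).
Then the next iterate is (p, q)₁ = (0.9914, 0.9845).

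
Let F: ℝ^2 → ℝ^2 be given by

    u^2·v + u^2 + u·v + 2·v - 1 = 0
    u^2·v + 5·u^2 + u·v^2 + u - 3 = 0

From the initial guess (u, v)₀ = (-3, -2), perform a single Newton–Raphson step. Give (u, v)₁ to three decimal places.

At (-3, -2): F = (-8.000, 9.000).
Jacobian J = [[2·u·v + 2·u + v, u^2 + u + 2], [2·u·v + 10·u + v^2 + 1, u^2 + 2·u·v]].
At the point, J = [[4.000, 8.000], [-13.000, 21.000]] (det J = 188.000).
Solving J·Δ = −F gives Δ = (1.277, 0.362).
Then the next iterate is (u, v)₁ = (-1.723, -1.638).

(-1.723, -1.638)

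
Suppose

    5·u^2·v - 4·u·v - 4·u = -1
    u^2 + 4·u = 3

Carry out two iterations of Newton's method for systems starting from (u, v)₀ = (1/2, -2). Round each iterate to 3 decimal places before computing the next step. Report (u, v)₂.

(0.646, -3.192)

At (1/2, -2): F = (0.500, -0.750).
Jacobian J = [[10·u·v - 4·v - 4, 5·u^2 - 4·u], [2·u + 4, 0]].
At the point, J = [[-6.000, -0.750], [5.000, 0.000]] (det J = 3.750).
Solving J·Δ = −F gives Δ = (0.150, -0.533).
Then the next iterate is (u, v)₁ = (0.650, -2.533).
Round to (0.650, -2.533) and repeat: F = (-0.36516, 0.02250), J = [[-10.33250, -0.48750], [5.300, 0.000]].
Δ = (-0.004, -0.659), so (u, v)₂ = (0.646, -3.192).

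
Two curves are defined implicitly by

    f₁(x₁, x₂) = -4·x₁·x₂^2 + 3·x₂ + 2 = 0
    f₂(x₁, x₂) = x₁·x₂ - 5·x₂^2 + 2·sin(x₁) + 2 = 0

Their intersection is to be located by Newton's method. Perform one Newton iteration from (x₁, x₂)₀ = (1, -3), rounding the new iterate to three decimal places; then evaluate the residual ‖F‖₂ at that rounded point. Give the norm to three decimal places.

At (1, -3): F = (-43.000, -44.31706).
Jacobian J = [[-4·x₂^2, -8·x₁·x₂ + 3], [x₂ + 2·cos(x₁), x₁ - 10·x₂]].
At the point, J = [[-36.000, 27.000], [-1.91940, 31.000]] (det J = -1064.17632).
Solving J·Δ = −F gives Δ = (-0.128, 1.422).
Then the next iterate is (x₁, x₂)₁ = (0.872, -1.578).
Re-evaluating at (0.872, -1.578): F = (-11.41941, -10.29520), so ‖F‖₂ = 15.375.

15.375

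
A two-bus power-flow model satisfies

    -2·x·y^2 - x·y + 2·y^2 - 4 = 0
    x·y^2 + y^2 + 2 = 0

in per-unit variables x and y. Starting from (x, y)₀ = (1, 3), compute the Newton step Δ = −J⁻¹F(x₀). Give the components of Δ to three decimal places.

(-0.263, -1.469)

At (1, 3): F = (-7.000, 20.000).
Jacobian J = [[-2·y^2 - y, -4·x·y - x + 4·y], [y^2, 2·x·y + 2·y]].
At the point, J = [[-21.000, -1.000], [9.000, 12.000]] (det J = -243.000).
Solving J·Δ = −F gives Δ = (-0.263, -1.469).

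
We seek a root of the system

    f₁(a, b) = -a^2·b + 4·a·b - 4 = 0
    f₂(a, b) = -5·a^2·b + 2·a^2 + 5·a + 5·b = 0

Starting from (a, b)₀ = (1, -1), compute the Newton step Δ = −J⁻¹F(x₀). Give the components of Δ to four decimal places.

At (1, -1): F = (-7.0000, 7.0000).
Jacobian J = [[-2·a·b + 4·b, -a^2 + 4·a], [-10·a·b + 4·a + 5, -5·a^2 + 5]].
At the point, J = [[-2.0000, 3.0000], [19.0000, 0.0000]] (det J = -57.0000).
Solving J·Δ = −F gives Δ = (-0.3684, 2.0877).

(-0.3684, 2.0877)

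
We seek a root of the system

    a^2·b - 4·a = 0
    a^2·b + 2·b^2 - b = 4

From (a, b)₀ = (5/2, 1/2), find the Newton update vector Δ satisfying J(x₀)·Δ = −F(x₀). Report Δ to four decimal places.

At (5/2, 1/2): F = (-6.8750, -0.8750).
Jacobian J = [[2·a·b - 4, a^2], [2·a·b, a^2 + 4·b - 1]].
At the point, J = [[-1.5000, 6.2500], [2.5000, 7.2500]] (det J = -26.5000).
Solving J·Δ = −F gives Δ = (-1.6745, 0.6981).

(-1.6745, 0.6981)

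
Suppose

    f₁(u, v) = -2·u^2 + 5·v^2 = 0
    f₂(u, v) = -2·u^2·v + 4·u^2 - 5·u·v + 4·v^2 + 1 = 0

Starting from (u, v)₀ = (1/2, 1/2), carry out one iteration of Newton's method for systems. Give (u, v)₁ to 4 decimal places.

(-1.0000, -0.2500)

At (1/2, 1/2): F = (0.7500, 1.5000).
Jacobian J = [[-4·u, 10·v], [-4·u·v + 8·u - 5·v, -2·u^2 - 5·u + 8·v]].
At the point, J = [[-2.0000, 5.0000], [0.5000, 1.0000]] (det J = -4.5000).
Solving J·Δ = −F gives Δ = (-1.5000, -0.7500).
Then the next iterate is (u, v)₁ = (-1.0000, -0.2500).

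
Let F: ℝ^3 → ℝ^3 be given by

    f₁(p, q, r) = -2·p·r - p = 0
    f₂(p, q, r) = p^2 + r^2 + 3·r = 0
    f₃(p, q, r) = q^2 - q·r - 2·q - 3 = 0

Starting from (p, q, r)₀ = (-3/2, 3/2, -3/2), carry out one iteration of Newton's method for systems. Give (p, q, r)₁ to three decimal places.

At (-3/2, 3/2, -3/2): F = (-3.000, 0.000, -1.500).
Jacobian J = [[-2·r - 1, 0, -2·p], [2·p, 0, 2·r + 3], [0, 2·q - r - 2, -q]].
At the point, J = [[2.000, 0.000, 3.000], [-3.000, 0.000, 0.000], [0.000, 2.500, -1.500]] (det J = -22.500).
Solving J·Δ = −F gives Δ = (0.000, 1.200, 1.000).
Then the next iterate is (p, q, r)₁ = (-1.500, 2.700, -0.500).

(-1.500, 2.700, -0.500)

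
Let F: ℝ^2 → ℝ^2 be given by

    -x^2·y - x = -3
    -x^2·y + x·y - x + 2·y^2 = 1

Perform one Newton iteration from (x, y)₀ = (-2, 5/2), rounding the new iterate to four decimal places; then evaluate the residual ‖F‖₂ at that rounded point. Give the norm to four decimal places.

0.9966

At (-2, 5/2): F = (-5.0000, -1.5000).
Jacobian J = [[-2·x·y - 1, -x^2], [-2·x·y + y - 1, -x^2 + x + 4·y]].
At the point, J = [[9.0000, -4.0000], [11.5000, 4.0000]] (det J = 82.0000).
Solving J·Δ = −F gives Δ = (0.3171, -0.5366).
Then the next iterate is (x, y)₁ = (-1.6829, 1.9634).
Re-evaluating at (-1.6829, 1.9634): F = (-0.877748, -0.472075), so ‖F‖₂ = 0.9966.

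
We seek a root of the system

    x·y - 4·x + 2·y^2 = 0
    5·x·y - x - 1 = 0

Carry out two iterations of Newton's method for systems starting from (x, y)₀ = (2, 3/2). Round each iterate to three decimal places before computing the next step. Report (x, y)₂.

(0.412, 0.873)

At (2, 3/2): F = (-0.500, 12.000).
Jacobian J = [[y - 4, x + 4·y], [5·y - 1, 5·x]].
At the point, J = [[-2.500, 8.000], [6.500, 10.000]] (det J = -77.000).
Solving J·Δ = −F gives Δ = (-1.312, -0.347).
Then the next iterate is (x, y)₁ = (0.688, 1.153).
Round to (0.688, 1.153) and repeat: F = (0.70008, 2.27832), J = [[-2.847, 5.300], [4.765, 3.440]].
Δ = (-0.276, -0.280), so (x, y)₂ = (0.412, 0.873).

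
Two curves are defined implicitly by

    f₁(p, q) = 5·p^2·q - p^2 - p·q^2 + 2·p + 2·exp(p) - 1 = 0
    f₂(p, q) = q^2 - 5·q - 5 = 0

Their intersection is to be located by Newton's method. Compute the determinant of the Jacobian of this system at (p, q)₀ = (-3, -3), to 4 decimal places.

-980.0953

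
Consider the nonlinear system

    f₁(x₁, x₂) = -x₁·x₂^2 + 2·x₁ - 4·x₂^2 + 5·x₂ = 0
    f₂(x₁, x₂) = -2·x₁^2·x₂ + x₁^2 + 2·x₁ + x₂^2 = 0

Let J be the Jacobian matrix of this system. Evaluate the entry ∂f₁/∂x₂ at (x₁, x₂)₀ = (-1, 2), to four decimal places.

-7.0000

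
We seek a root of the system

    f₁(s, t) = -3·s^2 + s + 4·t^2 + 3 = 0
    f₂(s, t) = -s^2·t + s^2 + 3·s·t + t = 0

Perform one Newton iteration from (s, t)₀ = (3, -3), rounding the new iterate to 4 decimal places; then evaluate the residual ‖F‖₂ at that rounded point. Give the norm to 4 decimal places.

3.5868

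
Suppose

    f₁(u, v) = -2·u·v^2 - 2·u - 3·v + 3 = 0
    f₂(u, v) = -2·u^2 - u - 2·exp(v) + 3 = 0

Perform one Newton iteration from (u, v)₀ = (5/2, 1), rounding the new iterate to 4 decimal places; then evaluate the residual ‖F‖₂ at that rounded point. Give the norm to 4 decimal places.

At (5/2, 1): F = (-10.0000, -17.436564).
Jacobian J = [[-2·v^2 - 2, -4·u·v - 3], [-4·u - 1, -2·exp(v)]].
At the point, J = [[-4.0000, -13.0000], [-11.0000, -5.436564]] (det J = -121.253745).
Solving J·Δ = −F gives Δ = (-1.4211, -0.3320).
Then the next iterate is (u, v)₁ = (1.0789, 0.6680).
Re-evaluating at (1.0789, 0.6680): F = (-2.124662, -4.307616), so ‖F‖₂ = 4.8031.

4.8031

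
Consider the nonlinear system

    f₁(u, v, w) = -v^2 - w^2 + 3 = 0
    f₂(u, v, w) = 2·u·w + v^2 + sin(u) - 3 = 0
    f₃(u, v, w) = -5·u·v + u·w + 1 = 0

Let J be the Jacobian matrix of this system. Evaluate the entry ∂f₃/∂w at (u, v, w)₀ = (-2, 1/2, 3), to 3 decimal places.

-2.000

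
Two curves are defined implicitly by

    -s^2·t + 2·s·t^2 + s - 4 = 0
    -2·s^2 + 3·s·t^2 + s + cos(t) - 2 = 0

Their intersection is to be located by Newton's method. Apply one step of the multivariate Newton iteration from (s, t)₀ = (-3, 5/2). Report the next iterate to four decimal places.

At (-3, 5/2): F = (-67.0000, -80.051144).
Jacobian J = [[-2·s·t + 2·t^2 + 1, -s^2 + 4·s·t], [-4·s + 3·t^2 + 1, 6·s·t - sin(t)]].
At the point, J = [[28.5000, -39.0000], [31.7500, -45.598472]] (det J = -61.306456).
Solving J·Δ = −F gives Δ = (-1.0912, -2.5154).
Then the next iterate is (s, t)₁ = (-4.0912, -0.0154).

(-4.0912, -0.0154)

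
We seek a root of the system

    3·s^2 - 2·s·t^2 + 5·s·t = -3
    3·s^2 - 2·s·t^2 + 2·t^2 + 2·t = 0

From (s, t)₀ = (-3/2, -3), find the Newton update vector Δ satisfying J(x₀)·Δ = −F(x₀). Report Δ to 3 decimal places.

(1.010, 0.660)

At (-3/2, -3): F = (59.250, 45.750).
Jacobian J = [[6·s - 2·t^2 + 5·t, -4·s·t + 5·s], [6·s - 2·t^2, -4·s·t + 4·t + 2]].
At the point, J = [[-42.000, -25.500], [-27.000, -28.000]] (det J = 487.500).
Solving J·Δ = −F gives Δ = (1.010, 0.660).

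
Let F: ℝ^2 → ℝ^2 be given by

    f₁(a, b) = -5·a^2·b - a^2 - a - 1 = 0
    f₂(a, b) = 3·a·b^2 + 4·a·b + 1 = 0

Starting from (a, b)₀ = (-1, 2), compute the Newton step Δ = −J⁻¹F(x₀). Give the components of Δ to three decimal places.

(0.343, -0.758)

At (-1, 2): F = (-11.000, -19.000).
Jacobian J = [[-10·a·b - 2·a - 1, -5·a^2], [3·b^2 + 4·b, 6·a·b + 4·a]].
At the point, J = [[21.000, -5.000], [20.000, -16.000]] (det J = -236.000).
Solving J·Δ = −F gives Δ = (0.343, -0.758).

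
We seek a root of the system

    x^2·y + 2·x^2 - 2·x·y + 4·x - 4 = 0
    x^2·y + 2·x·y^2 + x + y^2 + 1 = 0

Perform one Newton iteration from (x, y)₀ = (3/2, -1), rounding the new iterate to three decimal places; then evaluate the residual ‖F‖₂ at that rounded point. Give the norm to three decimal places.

At (3/2, -1): F = (7.250, 4.250).
Jacobian J = [[2·x·y + 4·x - 2·y + 4, x^2 - 2·x], [2·x·y + 2·y^2 + 1, x^2 + 4·x·y + 2·y]].
At the point, J = [[9.000, -0.750], [0.000, -5.750]] (det J = -51.750).
Solving J·Δ = −F gives Δ = (-0.744, 0.739).
Then the next iterate is (x, y)₁ = (0.756, -0.261).
Re-evaluating at (0.756, -0.261): F = (0.41253, 1.77795), so ‖F‖₂ = 1.825.

1.825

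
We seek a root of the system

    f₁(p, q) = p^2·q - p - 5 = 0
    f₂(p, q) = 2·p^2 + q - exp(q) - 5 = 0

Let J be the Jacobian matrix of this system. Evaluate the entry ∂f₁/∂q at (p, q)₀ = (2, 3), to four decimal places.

4.0000

∂f₁/∂q = p^2.
At (2, 3) this is 4.0000.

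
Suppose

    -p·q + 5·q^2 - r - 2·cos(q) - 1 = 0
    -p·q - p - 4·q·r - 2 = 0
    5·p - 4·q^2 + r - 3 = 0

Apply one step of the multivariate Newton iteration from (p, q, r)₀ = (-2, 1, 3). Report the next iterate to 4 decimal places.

At (-2, 1, 3): F = (1.919395, -10.0000, -14.0000).
Jacobian J = [[-q, -p + 10·q + 2·sin(q), -1], [-q - 1, -p - 4·r, -4·q], [5, -8·q, 1]].
At the point, J = [[-1.0000, 13.682942, -1.0000], [-2.0000, -10.0000, -4.0000], [5.0000, -8.0000, 1.0000]] (det J = -270.292955).
Solving J·Δ = −F gives Δ = (3.2648, -0.1722, -3.7019).
Then the next iterate is (p, q, r)₁ = (1.2648, 0.8278, -0.7019).

(1.2648, 0.8278, -0.7019)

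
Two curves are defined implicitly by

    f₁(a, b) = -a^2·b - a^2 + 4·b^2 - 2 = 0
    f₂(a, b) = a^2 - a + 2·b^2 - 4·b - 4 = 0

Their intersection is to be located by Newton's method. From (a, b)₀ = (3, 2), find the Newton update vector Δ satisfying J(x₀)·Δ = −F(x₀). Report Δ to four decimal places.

At (3, 2): F = (-13.0000, 2.0000).
Jacobian J = [[-2·a·b - 2·a, -a^2 + 8·b], [2·a - 1, 4·b - 4]].
At the point, J = [[-18.0000, 7.0000], [5.0000, 4.0000]] (det J = -107.0000).
Solving J·Δ = −F gives Δ = (-0.6168, 0.2710).

(-0.6168, 0.2710)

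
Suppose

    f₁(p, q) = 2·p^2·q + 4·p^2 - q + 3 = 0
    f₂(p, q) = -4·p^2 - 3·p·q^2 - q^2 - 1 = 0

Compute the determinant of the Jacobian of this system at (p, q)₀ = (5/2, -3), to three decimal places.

J = [[4·p·q + 8·p, 2·p^2 - 1], [-8·p - 3·q^2, -6·p·q - 2·q]].
At the point, J = [[-10.000, 11.500], [-47.000, 51.000]].
det J = 30.500.

30.500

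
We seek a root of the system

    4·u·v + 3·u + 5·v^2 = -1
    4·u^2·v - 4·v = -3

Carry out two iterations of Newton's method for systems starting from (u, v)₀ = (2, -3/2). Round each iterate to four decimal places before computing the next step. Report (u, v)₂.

(0.0328, -1.8164)

At (2, -3/2): F = (6.2500, -15.0000).
Jacobian J = [[4·v + 3, 4·u + 10·v], [8·u·v, 4·u^2 - 4]].
At the point, J = [[-3.0000, -7.0000], [-24.0000, 12.0000]] (det J = -204.0000).
Solving J·Δ = −F gives Δ = (-0.1471, 0.9559).
Then the next iterate is (u, v)₁ = (1.8529, -0.5441).
Round to (1.8529, -0.5441) and repeat: F = (4.006272, -2.295700), J = [[0.8236, 1.9706], [-8.065303, 9.732954]].
Δ = (-1.8201, -1.2723), so (u, v)₂ = (0.0328, -1.8164).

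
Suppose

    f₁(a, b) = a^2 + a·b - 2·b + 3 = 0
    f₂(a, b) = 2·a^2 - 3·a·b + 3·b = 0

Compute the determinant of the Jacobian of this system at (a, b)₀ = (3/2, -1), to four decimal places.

1.5000

J = [[2·a + b, a - 2], [4·a - 3·b, -3·a + 3]].
At the point, J = [[2.0000, -0.5000], [9.0000, -1.5000]].
det J = 1.5000.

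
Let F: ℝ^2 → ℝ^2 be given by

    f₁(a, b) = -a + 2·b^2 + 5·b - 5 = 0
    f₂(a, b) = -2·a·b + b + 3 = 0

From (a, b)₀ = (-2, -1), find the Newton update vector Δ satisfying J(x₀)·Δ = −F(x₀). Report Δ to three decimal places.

At (-2, -1): F = (-6.000, -2.000).
Jacobian J = [[-1, 4·b + 5], [-2·b, -2·a + 1]].
At the point, J = [[-1.000, 1.000], [2.000, 5.000]] (det J = -7.000).
Solving J·Δ = −F gives Δ = (-4.000, 2.000).

(-4.000, 2.000)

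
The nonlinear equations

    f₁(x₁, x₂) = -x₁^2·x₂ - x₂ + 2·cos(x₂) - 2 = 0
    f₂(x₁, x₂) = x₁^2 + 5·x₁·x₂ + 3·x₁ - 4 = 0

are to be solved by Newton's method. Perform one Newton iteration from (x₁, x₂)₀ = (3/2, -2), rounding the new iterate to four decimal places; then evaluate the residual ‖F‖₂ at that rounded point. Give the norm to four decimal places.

2.1087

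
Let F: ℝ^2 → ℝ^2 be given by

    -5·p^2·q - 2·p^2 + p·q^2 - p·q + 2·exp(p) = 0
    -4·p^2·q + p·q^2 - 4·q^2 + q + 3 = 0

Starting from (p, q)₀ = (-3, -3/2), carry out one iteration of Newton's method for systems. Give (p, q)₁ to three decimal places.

(-1.902, -1.308)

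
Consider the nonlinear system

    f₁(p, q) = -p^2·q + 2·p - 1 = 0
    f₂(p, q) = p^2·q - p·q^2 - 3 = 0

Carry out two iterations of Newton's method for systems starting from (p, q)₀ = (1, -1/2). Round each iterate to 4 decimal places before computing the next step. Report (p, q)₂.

(1.8934, 0.2063)

At (1, -1/2): F = (1.5000, -3.7500).
Jacobian J = [[-2·p·q + 2, -p^2], [2·p·q - q^2, p^2 - 2·p·q]].
At the point, J = [[3.0000, -1.0000], [-1.2500, 2.0000]] (det J = 4.7500).
Solving J·Δ = −F gives Δ = (0.1579, 1.9737).
Then the next iterate is (p, q)₁ = (1.1579, 1.4737).
Round to (1.1579, 1.4737) and repeat: F = (-0.660037, -3.538880), J = [[-1.412794, -1.340732], [1.241003, -2.072062]].
Δ = (0.7355, -1.2674), so (p, q)₂ = (1.8934, 0.2063).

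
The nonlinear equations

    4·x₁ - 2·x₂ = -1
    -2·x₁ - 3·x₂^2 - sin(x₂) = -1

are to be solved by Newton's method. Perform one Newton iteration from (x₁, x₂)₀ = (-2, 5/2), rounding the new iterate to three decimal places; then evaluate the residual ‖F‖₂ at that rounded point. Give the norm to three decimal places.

4.623

At (-2, 5/2): F = (-12.000, -14.34847).
Jacobian J = [[4, -2], [-2, -6·x₂ - cos(x₂)]].
At the point, J = [[4.000, -2.000], [-2.000, -14.19886]] (det J = -60.79543).
Solving J·Δ = −F gives Δ = (2.331, -1.339).
Then the next iterate is (x₁, x₂)₁ = (0.331, 1.161).
Re-evaluating at (0.331, 1.161): F = (0.002, -4.62296), so ‖F‖₂ = 4.623.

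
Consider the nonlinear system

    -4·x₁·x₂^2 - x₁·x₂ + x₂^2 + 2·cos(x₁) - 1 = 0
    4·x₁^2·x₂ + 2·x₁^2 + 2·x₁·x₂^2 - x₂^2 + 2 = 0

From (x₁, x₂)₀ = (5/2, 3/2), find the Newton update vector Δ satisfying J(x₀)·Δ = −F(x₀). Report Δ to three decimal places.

At (5/2, 3/2): F = (-26.60229, 61.000).
Jacobian J = [[-4·x₂^2 - x₂ - 2·sin(x₁), -8·x₁·x₂ - x₁ + 2·x₂], [8·x₁·x₂ + 4·x₁ + 2·x₂^2, 4·x₁^2 + 4·x₁·x₂ - 2·x₂]].
At the point, J = [[-11.69694, -29.500], [44.500, 37.000]] (det J = 879.96306).
Solving J·Δ = −F gives Δ = (-0.926, -0.534).

(-0.926, -0.534)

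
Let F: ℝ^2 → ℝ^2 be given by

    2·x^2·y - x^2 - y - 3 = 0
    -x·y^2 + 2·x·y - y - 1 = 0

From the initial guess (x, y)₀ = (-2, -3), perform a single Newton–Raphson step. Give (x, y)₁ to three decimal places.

At (-2, -3): F = (-28.000, 32.000).
Jacobian J = [[4·x·y - 2·x, 2·x^2 - 1], [-y^2 + 2·y, -2·x·y + 2·x - 1]].
At the point, J = [[28.000, 7.000], [-15.000, -17.000]] (det J = -371.000).
Solving J·Δ = −F gives Δ = (0.679, 1.283).
Then the next iterate is (x, y)₁ = (-1.321, -1.717).

(-1.321, -1.717)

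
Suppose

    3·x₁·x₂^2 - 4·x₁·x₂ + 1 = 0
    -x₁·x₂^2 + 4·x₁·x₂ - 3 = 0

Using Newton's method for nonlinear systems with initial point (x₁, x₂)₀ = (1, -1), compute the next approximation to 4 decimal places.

At (1, -1): F = (8.0000, -8.0000).
Jacobian J = [[3·x₂^2 - 4·x₂, 6·x₁·x₂ - 4·x₁], [-x₂^2 + 4·x₂, -2·x₁·x₂ + 4·x₁]].
At the point, J = [[7.0000, -10.0000], [-5.0000, 6.0000]] (det J = -8.0000).
Solving J·Δ = −F gives Δ = (-4.0000, -2.0000).
Then the next iterate is (x₁, x₂)₁ = (-3.0000, -3.0000).

(-3.0000, -3.0000)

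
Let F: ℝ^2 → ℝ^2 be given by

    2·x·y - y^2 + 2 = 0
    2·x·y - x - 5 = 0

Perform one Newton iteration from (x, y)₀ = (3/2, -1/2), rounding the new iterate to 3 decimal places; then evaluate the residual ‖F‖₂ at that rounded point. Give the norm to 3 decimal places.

At (3/2, -1/2): F = (0.250, -8.000).
Jacobian J = [[2·y, 2·x - 2·y], [2·y - 1, 2·x]].
At the point, J = [[-1.000, 4.000], [-2.000, 3.000]] (det J = 5.000).
Solving J·Δ = −F gives Δ = (-6.550, -1.700).
Then the next iterate is (x, y)₁ = (-5.050, -2.200).
Re-evaluating at (-5.050, -2.200): F = (19.380, 22.270), so ‖F‖₂ = 29.522.

29.522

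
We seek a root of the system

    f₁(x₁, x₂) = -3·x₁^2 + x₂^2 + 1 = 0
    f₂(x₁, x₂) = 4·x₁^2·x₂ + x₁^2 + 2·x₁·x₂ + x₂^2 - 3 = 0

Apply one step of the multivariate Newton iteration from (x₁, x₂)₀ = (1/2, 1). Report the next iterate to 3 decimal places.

(0.673, 0.635)

At (1/2, 1): F = (1.250, 0.250).
Jacobian J = [[-6·x₁, 2·x₂], [8·x₁·x₂ + 2·x₁ + 2·x₂, 4·x₁^2 + 2·x₁ + 2·x₂]].
At the point, J = [[-3.000, 2.000], [7.000, 4.000]] (det J = -26.000).
Solving J·Δ = −F gives Δ = (0.173, -0.365).
Then the next iterate is (x₁, x₂)₁ = (0.673, 0.635).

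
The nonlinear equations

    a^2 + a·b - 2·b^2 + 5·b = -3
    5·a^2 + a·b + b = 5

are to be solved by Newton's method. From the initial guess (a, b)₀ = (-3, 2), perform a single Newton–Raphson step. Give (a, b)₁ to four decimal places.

(-1.7500, 2.5000)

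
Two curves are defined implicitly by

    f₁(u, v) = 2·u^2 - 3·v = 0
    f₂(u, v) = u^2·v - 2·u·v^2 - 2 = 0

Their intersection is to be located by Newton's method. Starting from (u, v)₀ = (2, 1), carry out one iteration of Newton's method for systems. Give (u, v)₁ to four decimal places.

At (2, 1): F = (5.0000, -2.0000).
Jacobian J = [[4·u, -3], [2·u·v - 2·v^2, u^2 - 4·u·v]].
At the point, J = [[8.0000, -3.0000], [2.0000, -4.0000]] (det J = -26.0000).
Solving J·Δ = −F gives Δ = (-1.0000, -1.0000).
Then the next iterate is (u, v)₁ = (1.0000, 0.0000).

(1.0000, 0.0000)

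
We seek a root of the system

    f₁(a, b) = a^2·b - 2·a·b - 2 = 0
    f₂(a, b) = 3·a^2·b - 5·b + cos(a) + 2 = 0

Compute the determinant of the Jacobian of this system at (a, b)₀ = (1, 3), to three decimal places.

17.159

J = [[2·a·b - 2·b, a^2 - 2·a], [6·a·b - sin(a), 3·a^2 - 5]].
At the point, J = [[0.000, -1.000], [17.15853, -2.000]].
det J = 17.159.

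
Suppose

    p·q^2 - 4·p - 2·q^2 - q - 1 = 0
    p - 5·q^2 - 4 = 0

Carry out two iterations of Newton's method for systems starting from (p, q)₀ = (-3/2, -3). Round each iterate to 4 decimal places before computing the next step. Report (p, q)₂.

(2.7775, -0.5205)

At (-3/2, -3): F = (-23.5000, -50.5000).
Jacobian J = [[q^2 - 4, 2·p·q - 4·q - 1], [1, -10·q]].
At the point, J = [[5.0000, 20.0000], [1.0000, 30.0000]] (det J = 130.0000).
Solving J·Δ = −F gives Δ = (-2.3462, 1.7615).
Then the next iterate is (p, q)₁ = (-3.8462, -1.2385).
Round to (-3.8462, -1.2385) and repeat: F = (6.655918, -15.515611), J = [[-2.466118, 13.481037], [1.0000, 12.3850]].
Δ = (6.6237, 0.7180), so (p, q)₂ = (2.7775, -0.5205).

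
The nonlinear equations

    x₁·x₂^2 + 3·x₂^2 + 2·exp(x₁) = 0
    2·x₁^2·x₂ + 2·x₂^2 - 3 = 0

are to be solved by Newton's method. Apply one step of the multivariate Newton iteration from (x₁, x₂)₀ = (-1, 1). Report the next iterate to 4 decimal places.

(-1.4700, 0.5200)

At (-1, 1): F = (2.735759, 1.0000).
Jacobian J = [[x₂^2 + 2·exp(x₁), 2·x₁·x₂ + 6·x₂], [4·x₁·x₂, 2·x₁^2 + 4·x₂]].
At the point, J = [[1.735759, 4.0000], [-4.0000, 6.0000]] (det J = 26.414553).
Solving J·Δ = −F gives Δ = (-0.4700, -0.4800).
Then the next iterate is (x₁, x₂)₁ = (-1.4700, 0.5200).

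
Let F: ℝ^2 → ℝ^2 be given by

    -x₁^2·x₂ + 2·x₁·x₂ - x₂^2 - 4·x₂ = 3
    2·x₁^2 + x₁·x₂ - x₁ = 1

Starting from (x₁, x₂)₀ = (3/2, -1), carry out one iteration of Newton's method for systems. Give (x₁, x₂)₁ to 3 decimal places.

(1.577, -1.538)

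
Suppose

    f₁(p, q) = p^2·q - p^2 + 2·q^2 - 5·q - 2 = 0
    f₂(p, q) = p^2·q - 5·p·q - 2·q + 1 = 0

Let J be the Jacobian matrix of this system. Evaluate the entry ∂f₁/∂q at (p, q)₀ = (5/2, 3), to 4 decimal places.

∂f₁/∂q = p^2 + 4·q - 5.
At (5/2, 3) this is 13.2500.

13.2500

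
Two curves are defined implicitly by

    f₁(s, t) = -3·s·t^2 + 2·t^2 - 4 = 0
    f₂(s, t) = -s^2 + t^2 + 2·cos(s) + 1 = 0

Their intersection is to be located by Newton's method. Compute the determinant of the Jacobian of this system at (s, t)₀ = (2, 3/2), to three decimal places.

-90.073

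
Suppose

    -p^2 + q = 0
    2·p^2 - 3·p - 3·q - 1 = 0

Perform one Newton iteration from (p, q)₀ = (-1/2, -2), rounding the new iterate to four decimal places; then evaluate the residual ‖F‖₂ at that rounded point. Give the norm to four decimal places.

0.0349

At (-1/2, -2): F = (-2.2500, 7.0000).
Jacobian J = [[-2·p, 1], [4·p - 3, -3]].
At the point, J = [[1.0000, 1.0000], [-5.0000, -3.0000]] (det J = 2.0000).
Solving J·Δ = −F gives Δ = (0.1250, 2.1250).
Then the next iterate is (p, q)₁ = (-0.3750, 0.1250).
Re-evaluating at (-0.3750, 0.1250): F = (-0.015625, 0.031250), so ‖F‖₂ = 0.0349.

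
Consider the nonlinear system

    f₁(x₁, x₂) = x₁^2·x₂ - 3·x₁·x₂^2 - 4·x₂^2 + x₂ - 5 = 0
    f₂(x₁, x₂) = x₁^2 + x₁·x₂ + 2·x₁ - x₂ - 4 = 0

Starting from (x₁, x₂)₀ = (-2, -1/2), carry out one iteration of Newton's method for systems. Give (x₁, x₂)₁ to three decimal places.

(-9.600, 5.000)

At (-2, -1/2): F = (-7.000, -2.500).
Jacobian J = [[2·x₁·x₂ - 3·x₂^2, x₁^2 - 6·x₁·x₂ - 8·x₂ + 1], [2·x₁ + x₂ + 2, x₁ - 1]].
At the point, J = [[1.250, 3.000], [-2.500, -3.000]] (det J = 3.750).
Solving J·Δ = −F gives Δ = (-7.600, 5.500).
Then the next iterate is (x₁, x₂)₁ = (-9.600, 5.000).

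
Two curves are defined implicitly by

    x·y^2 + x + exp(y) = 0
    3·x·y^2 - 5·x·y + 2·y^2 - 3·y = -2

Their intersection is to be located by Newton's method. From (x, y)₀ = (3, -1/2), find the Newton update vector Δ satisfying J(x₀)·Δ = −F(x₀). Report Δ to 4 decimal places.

(-3.2815, 0.1064)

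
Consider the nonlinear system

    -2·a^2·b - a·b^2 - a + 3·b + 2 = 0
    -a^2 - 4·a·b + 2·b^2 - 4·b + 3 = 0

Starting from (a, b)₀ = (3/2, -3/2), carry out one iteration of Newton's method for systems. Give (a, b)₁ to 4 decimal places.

At (3/2, -3/2): F = (-0.6250, 20.2500).
Jacobian J = [[-4·a·b - b^2 - 1, -2·a^2 - 2·a·b + 3], [-2·a - 4·b, -4·a + 4·b - 4]].
At the point, J = [[5.7500, 3.0000], [3.0000, -16.0000]] (det J = -101.0000).
Solving J·Δ = −F gives Δ = (-0.5025, 1.1714).
Then the next iterate is (a, b)₁ = (0.9975, -0.3286).

(0.9975, -0.3286)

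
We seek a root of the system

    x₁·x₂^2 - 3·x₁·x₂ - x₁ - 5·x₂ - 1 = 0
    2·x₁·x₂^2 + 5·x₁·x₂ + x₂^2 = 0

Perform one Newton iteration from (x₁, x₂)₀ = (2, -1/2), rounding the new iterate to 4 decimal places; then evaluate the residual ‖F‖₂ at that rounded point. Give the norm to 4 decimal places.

1.0706

At (2, -1/2): F = (3.0000, -3.7500).
Jacobian J = [[x₂^2 - 3·x₂ - 1, 2·x₁·x₂ - 3·x₁ - 5], [2·x₂^2 + 5·x₂, 4·x₁·x₂ + 5·x₁ + 2·x₂]].
At the point, J = [[0.7500, -13.0000], [-2.0000, 5.0000]] (det J = -22.2500).
Solving J·Δ = −F gives Δ = (-1.5169, 0.1433).
Then the next iterate is (x₁, x₂)₁ = (0.4831, -0.3567).
Re-evaluating at (0.4831, -0.3567): F = (0.878832, -0.611440), so ‖F‖₂ = 1.0706.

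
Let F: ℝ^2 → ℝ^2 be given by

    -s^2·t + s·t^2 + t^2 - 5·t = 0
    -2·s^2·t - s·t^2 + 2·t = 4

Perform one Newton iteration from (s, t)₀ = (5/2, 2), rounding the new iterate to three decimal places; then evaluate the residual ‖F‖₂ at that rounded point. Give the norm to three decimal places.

9.609

At (5/2, 2): F = (-8.500, -35.000).
Jacobian J = [[-2·s·t + t^2, -s^2 + 2·s·t + 2·t - 5], [-4·s·t - t^2, -2·s^2 - 2·s·t + 2]].
At the point, J = [[-6.000, 2.750], [-24.000, -20.500]] (det J = 189.000).
Solving J·Δ = −F gives Δ = (-1.431, -0.032).
Then the next iterate is (s, t)₁ = (1.069, 1.968).
Re-evaluating at (1.069, 1.968): F = (-4.07567, -8.70217), so ‖F‖₂ = 9.609.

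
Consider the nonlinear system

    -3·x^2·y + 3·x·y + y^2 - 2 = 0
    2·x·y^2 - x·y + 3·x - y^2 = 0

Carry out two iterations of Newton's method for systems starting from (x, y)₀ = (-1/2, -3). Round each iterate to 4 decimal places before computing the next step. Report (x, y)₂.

(-2.1577, 1.7751)

At (-1/2, -3): F = (13.7500, -21.0000).
Jacobian J = [[-6·x·y + 3·y, -3·x^2 + 3·x + 2·y], [2·y^2 - y + 3, 4·x·y - x - 2·y]].
At the point, J = [[-18.0000, -8.2500], [24.0000, 12.5000]] (det J = -27.0000).
Solving J·Δ = −F gives Δ = (-0.0509, 1.7778).
Then the next iterate is (x, y)₁ = (-0.5509, -1.2222).
Round to (-0.5509, -1.2222) and repeat: F = (2.626482, -5.465622), J = [[-7.706460, -5.007572], [7.209746, 5.688540]].
Δ = (-1.6068, 2.9973), so (x, y)₂ = (-2.1577, 1.7751).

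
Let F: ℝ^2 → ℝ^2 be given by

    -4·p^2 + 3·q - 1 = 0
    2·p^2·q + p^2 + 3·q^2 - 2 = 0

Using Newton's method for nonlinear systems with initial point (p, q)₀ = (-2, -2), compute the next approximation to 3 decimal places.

At (-2, -2): F = (-23.000, -2.000).
Jacobian J = [[-8·p, 3], [4·p·q + 2·p, 2·p^2 + 6·q]].
At the point, J = [[16.000, 3.000], [12.000, -4.000]] (det J = -100.000).
Solving J·Δ = −F gives Δ = (0.980, 2.440).
Then the next iterate is (p, q)₁ = (-1.020, 0.440).

(-1.020, 0.440)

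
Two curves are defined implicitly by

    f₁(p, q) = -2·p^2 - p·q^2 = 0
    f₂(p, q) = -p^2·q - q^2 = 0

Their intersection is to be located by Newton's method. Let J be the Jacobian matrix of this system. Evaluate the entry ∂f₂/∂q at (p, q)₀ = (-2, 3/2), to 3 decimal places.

-7.000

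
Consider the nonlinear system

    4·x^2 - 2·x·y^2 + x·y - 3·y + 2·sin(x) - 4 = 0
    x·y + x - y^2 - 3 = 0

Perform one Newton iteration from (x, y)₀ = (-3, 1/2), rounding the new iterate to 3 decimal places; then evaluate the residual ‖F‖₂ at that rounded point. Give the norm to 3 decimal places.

At (-3, 1/2): F = (30.21776, -7.750).
Jacobian J = [[8·x - 2·y^2 + y + 2·cos(x), -4·x·y + x - 3], [y + 1, x - 2·y]].
At the point, J = [[-25.97998, 0.000], [1.500, -4.000]] (det J = 103.91994).
Solving J·Δ = −F gives Δ = (1.163, -1.501).
Then the next iterate is (x, y)₁ = (-1.837, -1.001).
Re-evaluating at (-1.837, -1.001): F = (16.09191, -4.00016), so ‖F‖₂ = 16.582.

16.582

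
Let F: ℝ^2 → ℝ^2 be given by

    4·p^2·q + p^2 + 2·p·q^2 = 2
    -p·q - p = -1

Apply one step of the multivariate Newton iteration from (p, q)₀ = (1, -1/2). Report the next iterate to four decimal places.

(0.4000, 0.3000)

At (1, -1/2): F = (-2.5000, 0.5000).
Jacobian J = [[8·p·q + 2·p + 2·q^2, 4·p^2 + 4·p·q], [-q - 1, -p]].
At the point, J = [[-1.5000, 2.0000], [-0.5000, -1.0000]] (det J = 2.5000).
Solving J·Δ = −F gives Δ = (-0.6000, 0.8000).
Then the next iterate is (p, q)₁ = (0.4000, 0.3000).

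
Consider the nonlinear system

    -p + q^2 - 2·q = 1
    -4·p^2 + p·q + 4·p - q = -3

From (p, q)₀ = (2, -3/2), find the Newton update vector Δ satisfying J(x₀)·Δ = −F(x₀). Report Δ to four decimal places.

At (2, -3/2): F = (2.2500, -6.5000).
Jacobian J = [[-1, 2·q - 2], [-8·p + q + 4, p - 1]].
At the point, J = [[-1.0000, -5.0000], [-13.5000, 1.0000]] (det J = -68.5000).
Solving J·Δ = −F gives Δ = (-0.4416, 0.5383).

(-0.4416, 0.5383)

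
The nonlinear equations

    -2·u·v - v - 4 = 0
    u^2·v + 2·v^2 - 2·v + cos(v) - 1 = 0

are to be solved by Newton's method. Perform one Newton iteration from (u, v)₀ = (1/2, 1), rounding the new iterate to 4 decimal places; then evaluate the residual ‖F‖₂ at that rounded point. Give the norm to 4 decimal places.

1100.6082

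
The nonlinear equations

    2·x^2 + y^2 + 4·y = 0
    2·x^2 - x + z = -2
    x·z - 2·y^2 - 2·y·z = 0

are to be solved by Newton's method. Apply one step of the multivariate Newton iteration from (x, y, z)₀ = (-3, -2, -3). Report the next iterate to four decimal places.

(-1.8333, -0.6190, -7.8333)

At (-3, -2, -3): F = (14.0000, 20.0000, -11.0000).
Jacobian J = [[4·x, 2·y + 4, 0], [4·x - 1, 0, 1], [z, -4·y - 2·z, x - 2·y]].
At the point, J = [[-12.0000, 0.0000, 0.0000], [-13.0000, 0.0000, 1.0000], [-3.0000, 14.0000, 1.0000]] (det J = 168.0000).
Solving J·Δ = −F gives Δ = (1.1667, 1.3810, -4.8333).
Then the next iterate is (x, y, z)₁ = (-1.8333, -0.6190, -7.8333).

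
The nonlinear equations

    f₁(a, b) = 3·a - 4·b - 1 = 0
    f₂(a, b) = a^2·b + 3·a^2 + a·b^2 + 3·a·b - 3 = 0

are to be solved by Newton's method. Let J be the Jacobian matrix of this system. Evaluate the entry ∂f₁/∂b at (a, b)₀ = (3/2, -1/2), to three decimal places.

∂f₁/∂b = -4.
At (3/2, -1/2) this is -4.000.

-4.000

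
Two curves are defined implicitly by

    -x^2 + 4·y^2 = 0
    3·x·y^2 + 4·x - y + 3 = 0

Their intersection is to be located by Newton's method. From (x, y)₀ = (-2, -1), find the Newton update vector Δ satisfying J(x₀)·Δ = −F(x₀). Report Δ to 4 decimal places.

(0.8000, 0.4000)

At (-2, -1): F = (0.0000, -10.0000).
Jacobian J = [[-2·x, 8·y], [3·y^2 + 4, 6·x·y - 1]].
At the point, J = [[4.0000, -8.0000], [7.0000, 11.0000]] (det J = 100.0000).
Solving J·Δ = −F gives Δ = (0.8000, 0.4000).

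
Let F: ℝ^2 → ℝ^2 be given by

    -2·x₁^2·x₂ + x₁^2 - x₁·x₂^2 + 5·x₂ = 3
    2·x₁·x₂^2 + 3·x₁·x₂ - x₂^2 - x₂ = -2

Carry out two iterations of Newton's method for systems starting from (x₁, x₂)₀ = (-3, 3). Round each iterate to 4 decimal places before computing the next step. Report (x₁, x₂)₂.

At (-3, 3): F = (-6.0000, -91.0000).
Jacobian J = [[-4·x₁·x₂ + 2·x₁ - x₂^2, -2·x₁^2 - 2·x₁·x₂ + 5], [2·x₂^2 + 3·x₂, 4·x₁·x₂ + 3·x₁ - 2·x₂ - 1]].
At the point, J = [[21.0000, 5.0000], [27.0000, -52.0000]] (det J = -1227.0000).
Solving J·Δ = −F gives Δ = (0.6251, -1.4254).
Then the next iterate is (x₁, x₂)₁ = (-2.3749, 1.5746).
Round to (-2.3749, 1.5746) and repeat: F = (-1.360566, -25.049006), J = [[7.728905, 1.198735], [9.682530, -26.231970]].
Δ = (0.3066, -0.8417), so (x₁, x₂)₂ = (-2.0683, 0.7329).

(-2.0683, 0.7329)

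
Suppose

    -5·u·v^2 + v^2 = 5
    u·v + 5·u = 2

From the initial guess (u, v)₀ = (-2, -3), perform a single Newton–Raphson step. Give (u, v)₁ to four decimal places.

(0.6306, -3.3694)

At (-2, -3): F = (94.0000, -6.0000).
Jacobian J = [[-5·v^2, -10·u·v + 2·v], [v + 5, u]].
At the point, J = [[-45.0000, -66.0000], [2.0000, -2.0000]] (det J = 222.0000).
Solving J·Δ = −F gives Δ = (2.6306, -0.3694).
Then the next iterate is (u, v)₁ = (0.6306, -3.3694).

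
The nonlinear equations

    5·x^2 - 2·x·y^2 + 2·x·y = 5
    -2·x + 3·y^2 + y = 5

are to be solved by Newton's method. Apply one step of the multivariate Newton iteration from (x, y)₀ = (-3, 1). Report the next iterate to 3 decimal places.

(-1.737, 0.646)

At (-3, 1): F = (40.000, 5.000).
Jacobian J = [[10·x - 2·y^2 + 2·y, -4·x·y + 2·x], [-2, 6·y + 1]].
At the point, J = [[-30.000, 6.000], [-2.000, 7.000]] (det J = -198.000).
Solving J·Δ = −F gives Δ = (1.263, -0.354).
Then the next iterate is (x, y)₁ = (-1.737, 0.646).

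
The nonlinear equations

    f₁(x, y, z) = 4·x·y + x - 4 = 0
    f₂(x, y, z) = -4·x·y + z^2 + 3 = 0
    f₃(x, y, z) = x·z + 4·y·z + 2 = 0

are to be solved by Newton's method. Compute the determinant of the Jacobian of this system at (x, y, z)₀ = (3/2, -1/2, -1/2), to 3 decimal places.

J = [[4·y + 1, 4·x, 0], [-4·y, -4·x, 2·z], [z, 4·z, x + 4·y]].
At the point, J = [[-1.000, 6.000, 0.000], [2.000, -6.000, -1.000], [-0.500, -2.000, -0.500]].
det J = 8.000.

8.000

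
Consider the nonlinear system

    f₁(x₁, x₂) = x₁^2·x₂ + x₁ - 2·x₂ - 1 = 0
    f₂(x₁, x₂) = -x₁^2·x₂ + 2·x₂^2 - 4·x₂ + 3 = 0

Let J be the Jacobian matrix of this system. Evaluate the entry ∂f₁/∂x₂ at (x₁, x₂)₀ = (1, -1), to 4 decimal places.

∂f₁/∂x₂ = x₁^2 - 2.
At (1, -1) this is -1.0000.

-1.0000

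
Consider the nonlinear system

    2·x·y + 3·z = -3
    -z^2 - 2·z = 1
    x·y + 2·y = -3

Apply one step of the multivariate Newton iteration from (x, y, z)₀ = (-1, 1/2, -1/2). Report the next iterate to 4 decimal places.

(-4.3750, -1.3125, -0.7500)

At (-1, 1/2, -1/2): F = (0.5000, -0.2500, 3.5000).
Jacobian J = [[2·y, 2·x, 3], [0, 0, -2·z - 2], [y, x + 2, 0]].
At the point, J = [[1.0000, -2.0000, 3.0000], [0.0000, 0.0000, -1.0000], [0.5000, 1.0000, 0.0000]] (det J = 2.0000).
Solving J·Δ = −F gives Δ = (-3.3750, -1.8125, -0.2500).
Then the next iterate is (x, y, z)₁ = (-4.3750, -1.3125, -0.7500).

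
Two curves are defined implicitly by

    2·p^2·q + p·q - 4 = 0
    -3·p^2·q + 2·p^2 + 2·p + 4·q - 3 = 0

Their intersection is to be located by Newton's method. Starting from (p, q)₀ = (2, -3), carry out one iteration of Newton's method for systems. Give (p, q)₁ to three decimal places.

(1.762, -0.242)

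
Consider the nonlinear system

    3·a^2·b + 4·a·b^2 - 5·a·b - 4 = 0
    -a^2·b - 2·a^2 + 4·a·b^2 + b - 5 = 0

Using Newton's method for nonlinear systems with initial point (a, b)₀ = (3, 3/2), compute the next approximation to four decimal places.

(1.8850, 1.3079)

At (3, 3/2): F = (41.0000, -8.0000).
Jacobian J = [[6·a·b + 4·b^2 - 5·b, 3·a^2 + 8·a·b - 5·a], [-2·a·b - 4·a + 4·b^2, -a^2 + 8·a·b + 1]].
At the point, J = [[28.5000, 48.0000], [-12.0000, 28.0000]] (det J = 1374.0000).
Solving J·Δ = −F gives Δ = (-1.1150, -0.1921).
Then the next iterate is (a, b)₁ = (1.8850, 1.3079).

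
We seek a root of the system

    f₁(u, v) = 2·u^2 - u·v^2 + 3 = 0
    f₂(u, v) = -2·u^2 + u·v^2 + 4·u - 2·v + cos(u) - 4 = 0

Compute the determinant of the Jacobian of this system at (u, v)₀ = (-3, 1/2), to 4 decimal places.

12.0766

J = [[4·u - v^2, -2·u·v], [-4·u + v^2 - sin(u) + 4, 2·u·v - 2]].
At the point, J = [[-12.2500, 3.0000], [16.391120, -5.0000]].
det J = 12.0766.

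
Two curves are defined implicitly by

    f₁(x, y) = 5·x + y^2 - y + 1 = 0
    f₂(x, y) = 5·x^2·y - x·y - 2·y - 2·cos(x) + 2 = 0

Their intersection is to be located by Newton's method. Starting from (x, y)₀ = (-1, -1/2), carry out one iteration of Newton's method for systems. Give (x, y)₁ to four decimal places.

At (-1, -1/2): F = (-3.2500, -1.080605).
Jacobian J = [[5, 2·y - 1], [10·x·y - y + 2·sin(x), 5·x^2 - x - 2]].
At the point, J = [[5.0000, -2.0000], [3.817058, 4.0000]] (det J = 27.634116).
Solving J·Δ = −F gives Δ = (0.5486, -0.2534).
Then the next iterate is (x, y)₁ = (-0.4514, -0.7534).

(-0.4514, -0.7534)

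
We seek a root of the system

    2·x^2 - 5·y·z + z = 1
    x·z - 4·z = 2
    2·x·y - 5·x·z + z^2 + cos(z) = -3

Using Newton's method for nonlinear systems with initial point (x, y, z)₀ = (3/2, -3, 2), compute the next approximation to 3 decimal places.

At (3/2, -3, 2): F = (35.500, -7.000, -17.41615).
Jacobian J = [[4·x, -5·z, -5·y + 1], [z, 0, x - 4], [2·y - 5·z, 2·x, -5·x + 2·z - sin(z)]].
At the point, J = [[6.000, -10.000, 16.000], [2.000, 0.000, -2.500], [-16.000, 3.000, -4.40930]] (det J = -347.18595).
Solving J·Δ = −F gives Δ = (-0.566, -1.994, -3.253).
Then the next iterate is (x, y, z)₁ = (0.934, -4.994, -1.253).

(0.934, -4.994, -1.253)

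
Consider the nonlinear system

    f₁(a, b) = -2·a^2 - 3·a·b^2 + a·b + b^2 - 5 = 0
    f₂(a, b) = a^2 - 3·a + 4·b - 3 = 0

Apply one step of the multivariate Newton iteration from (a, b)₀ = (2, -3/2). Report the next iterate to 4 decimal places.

(2.9512, 1.0122)

At (2, -3/2): F = (-27.2500, -11.0000).
Jacobian J = [[-4·a - 3·b^2 + b, -6·a·b + a + 2·b], [2·a - 3, 4]].
At the point, J = [[-16.2500, 17.0000], [1.0000, 4.0000]] (det J = -82.0000).
Solving J·Δ = −F gives Δ = (0.9512, 2.5122).
Then the next iterate is (a, b)₁ = (2.9512, 1.0122).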